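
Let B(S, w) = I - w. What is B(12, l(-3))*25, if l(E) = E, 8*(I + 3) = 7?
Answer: 175/8 ≈ 21.875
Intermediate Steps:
I = -17/8 (I = -3 + (⅛)*7 = -3 + 7/8 = -17/8 ≈ -2.1250)
B(S, w) = -17/8 - w
B(12, l(-3))*25 = (-17/8 - 1*(-3))*25 = (-17/8 + 3)*25 = (7/8)*25 = 175/8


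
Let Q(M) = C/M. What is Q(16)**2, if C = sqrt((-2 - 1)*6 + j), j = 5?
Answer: -13/256 ≈ -0.050781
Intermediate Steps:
C = I*sqrt(13) (C = sqrt((-2 - 1)*6 + 5) = sqrt(-3*6 + 5) = sqrt(-18 + 5) = sqrt(-13) = I*sqrt(13) ≈ 3.6056*I)
Q(M) = I*sqrt(13)/M (Q(M) = (I*sqrt(13))/M = I*sqrt(13)/M)
Q(16)**2 = (I*sqrt(13)/16)**2 = -13/256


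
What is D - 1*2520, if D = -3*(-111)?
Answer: -2187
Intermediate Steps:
D = 333
D - 1*2520 = 333 - 1*2520 = 333 - 2520 = -2187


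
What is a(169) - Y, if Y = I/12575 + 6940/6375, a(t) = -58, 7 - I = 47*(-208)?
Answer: -38393947/641325 ≈ -59.867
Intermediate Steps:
I = 9783 (I = 7 - 47*(-208) = 7 - 1*(-9776) = 7 + 9776 = 9783)
Y = 1197097/641325 (Y = 9783/12575 + 6940/6375 = 9783*(1/12575) + 6940*(1/6375) = 9783/12575 + 1388/1275 = 1197097/641325 ≈ 1.8666)
a(169) - Y = -58 - 1*1197097/641325 = -58 - 1197097/641325 = -38393947/641325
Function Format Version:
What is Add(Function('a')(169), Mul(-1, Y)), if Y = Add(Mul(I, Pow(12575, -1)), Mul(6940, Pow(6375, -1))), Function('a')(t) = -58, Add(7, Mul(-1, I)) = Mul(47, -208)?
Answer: Rational(-38393947, 641325) ≈ -59.867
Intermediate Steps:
I = 9783 (I = Add(7, Mul(-1, Mul(47, -208))) = Add(7, Mul(-1, -9776)) = Add(7, 9776) = 9783)
Y = Rational(1197097, 641325) (Y = Add(Mul(9783, Pow(12575, -1)), Mul(6940, Pow(6375, -1))) = Add(Mul(9783, Rational(1, 12575)), Mul(6940, Rational(1, 6375))) = Add(Rational(9783, 12575), Rational(1388, 1275)) = Rational(1197097, 641325) ≈ 1.8666)
Add(Function('a')(169), Mul(-1, Y)) = Add(-58, Mul(-1, Rational(1197097, 641325))) = Add(-58, Rational(-1197097, 641325)) = Rational(-38393947, 641325)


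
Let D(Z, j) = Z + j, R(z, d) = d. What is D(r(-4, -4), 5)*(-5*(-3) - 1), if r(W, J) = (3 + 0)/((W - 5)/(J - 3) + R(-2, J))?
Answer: 1036/19 ≈ 54.526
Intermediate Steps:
r(W, J) = 3/(J + (-5 + W)/(-3 + J)) (r(W, J) = (3 + 0)/((W - 5)/(J - 3) + J) = 3/((-5 + W)/(-3 + J) + J) = 3/(J + (-5 + W)/(-3 + J)))
D(r(-4, -4), 5)*(-5*(-3) - 1) = (3*(3 - 1*(-4))/(5 - 1*(-4) - 1*(-4)**2 + 3*(-4)) + 5)*(-5*(-3) - 1) = (3*(3 + 4)/(5 + 4 - 1*16 - 12) + 5)*(15 - 1) = (3*7/(5 + 4 - 16 - 12) + 5)*14 = (3*7/(-19) + 5)*14 = (3*(-1/19)*7 + 5)*14 = (-21/19 + 5)*14 = (74/19)*14 = 1036/19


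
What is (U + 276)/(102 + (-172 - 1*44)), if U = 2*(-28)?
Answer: -110/57 ≈ -1.9298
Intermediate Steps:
U = -56
(U + 276)/(102 + (-172 - 1*44)) = (-56 + 276)/(102 + (-172 - 1*44)) = 220/(102 + (-172 - 44)) = 220/(102 - 216) = 220/(-114) = 220*(-1/114) = -110/57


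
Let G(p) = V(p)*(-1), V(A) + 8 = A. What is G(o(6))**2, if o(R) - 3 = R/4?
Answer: 49/4 ≈ 12.250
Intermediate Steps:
o(R) = 3 + R/4
V(A) = -8 + A
G(p) = 8 - p (G(p) = (-8 + p)*(-1) = 8 - p)
G(o(6))**2 = (8 - (3 + (1/4)*6))**2 = (8 - (3 + 3/2))**2 = (8 - 1*9/2)**2 = (8 - 9/2)**2 = (7/2)**2 = 49/4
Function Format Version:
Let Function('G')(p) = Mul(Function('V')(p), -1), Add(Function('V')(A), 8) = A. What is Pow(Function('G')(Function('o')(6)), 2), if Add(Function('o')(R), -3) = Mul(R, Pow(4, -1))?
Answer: Rational(49, 4) ≈ 12.250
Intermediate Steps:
Function('o')(R) = Add(3, Mul(Rational(1, 4), R)) (Function('o')(R) = Add(3, Mul(R, Pow(4, -1))) = Add(3, Mul(R, Rational(1, 4))) = Add(3, Mul(Rational(1, 4), R)))
Function('V')(A) = Add(-8, A)
Function('G')(p) = Add(8, Mul(-1, p)) (Function('G')(p) = Mul(Add(-8, p), -1) = Add(8, Mul(-1, p)))
Pow(Function('G')(Function('o')(6)), 2) = Pow(Add(8, Mul(-1, Add(3, Mul(Rational(1, 4), 6)))), 2) = Pow(Add(8, Mul(-1, Add(3, Rational(3, 2)))), 2) = Pow(Add(8, Mul(-1, Rational(9, 2))), 2) = Pow(Add(8, Rational(-9, 2)), 2) = Pow(Rational(7, 2), 2) = Rational(49, 4)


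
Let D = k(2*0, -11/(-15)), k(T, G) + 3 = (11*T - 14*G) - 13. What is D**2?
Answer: 155236/225 ≈ 689.94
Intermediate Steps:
k(T, G) = -16 - 14*G + 11*T (k(T, G) = -3 + ((11*T - 14*G) - 13) = -3 + ((-14*G + 11*T) - 13) = -3 + (-13 - 14*G + 11*T) = -16 - 14*G + 11*T)
D = -394/15 (D = -16 - (-154)/(-15) + 11*(2*0) = -16 - (-154)*(-1)/15 + 11*0 = -16 - 14*11/15 + 0 = -16 - 154/15 + 0 = -394/15 ≈ -26.267)
D**2 = (-394/15)**2 = 155236/225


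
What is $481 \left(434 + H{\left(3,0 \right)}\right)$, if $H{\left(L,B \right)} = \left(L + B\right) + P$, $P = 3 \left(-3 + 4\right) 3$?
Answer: $214526$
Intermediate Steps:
$P = 9$ ($P = 3 \cdot 1 \cdot 3 = 3 \cdot 3 = 9$)
$H{\left(L,B \right)} = 9 + B + L$ ($H{\left(L,B \right)} = \left(L + B\right) + 9 = \left(B + L\right) + 9 = 9 + B + L$)
$481 \left(434 + H{\left(3,0 \right)}\right) = 481 \left(434 + \left(9 + 0 + 3\right)\right) = 481 \left(434 + 12\right) = 481 \cdot 446 = 214526$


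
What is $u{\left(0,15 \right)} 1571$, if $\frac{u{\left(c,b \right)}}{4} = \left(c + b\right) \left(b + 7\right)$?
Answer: $2073720$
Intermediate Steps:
$u{\left(c,b \right)} = 4 \left(7 + b\right) \left(b + c\right)$ ($u{\left(c,b \right)} = 4 \left(c + b\right) \left(b + 7\right) = 4 \left(b + c\right) \left(7 + b\right) = 4 \left(7 + b\right) \left(b + c\right)$)
$u{\left(0,15 \right)} 1571 = \left(4 \cdot 15^{2} + 28 \cdot 15 + 28 \cdot 0 + 4 \cdot 15 \cdot 0\right) 1571 = \left(4 \cdot 225 + 420 + 0 + 0\right) 1571 = \left(900 + 420 + 0 + 0\right) 1571 = 1320 \cdot 1571 = 2073720$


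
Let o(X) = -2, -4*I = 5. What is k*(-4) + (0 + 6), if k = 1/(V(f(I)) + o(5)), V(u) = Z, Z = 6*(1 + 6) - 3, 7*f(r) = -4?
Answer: 218/37 ≈ 5.8919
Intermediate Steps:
I = -5/4 (I = -¼*5 = -5/4 ≈ -1.2500)
f(r) = -4/7 (f(r) = (⅐)*(-4) = -4/7)
Z = 39 (Z = 6*7 - 3 = 42 - 3 = 39)
V(u) = 39
k = 1/37 (k = 1/(39 - 2) = 1/37 ≈ 0.027027)
k*(-4) + (0 + 6) = (1/37)*(-4) + (0 + 6) = -4/37 + 6 = 218/37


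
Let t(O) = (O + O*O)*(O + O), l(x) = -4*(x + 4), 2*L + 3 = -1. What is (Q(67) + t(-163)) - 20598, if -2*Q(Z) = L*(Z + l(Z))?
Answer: -8629171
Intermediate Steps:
L = -2 (L = -3/2 + (1/2)*(-1) = -3/2 - 1/2 = -2)
l(x) = -16 - 4*x (l(x) = -4*(4 + x) = -16 - 4*x)
Q(Z) = -16 - 3*Z (Q(Z) = -(-1)*(Z + (-16 - 4*Z)) = -(-1)*(-16 - 3*Z) = -(32 + 6*Z)/2 = -16 - 3*Z)
t(O) = 2*O*(O + O**2) (t(O) = (O + O**2)*(2*O) = 2*O*(O + O**2))
(Q(67) + t(-163)) - 20598 = ((-16 - 3*67) + 2*(-163)**2*(1 - 163)) - 20598 = ((-16 - 201) + 2*26569*(-162)) - 20598 = (-217 - 8608356) - 20598 = -8608573 - 20598 = -8629171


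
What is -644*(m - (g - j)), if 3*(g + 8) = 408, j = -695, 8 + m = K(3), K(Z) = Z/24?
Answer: 1070167/2 ≈ 5.3508e+5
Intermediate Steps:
K(Z) = Z/24 (K(Z) = Z*(1/24) = Z/24)
m = -63/8 (m = -8 + (1/24)*3 = -8 + 1/8 = -63/8 ≈ -7.8750)
g = 128 (g = -8 + (1/3)*408 = -8 + 136 = 128)
-644*(m - (g - j)) = -644*(-63/8 - (128 - 1*(-695))) = -644*(-63/8 - (128 + 695)) = -644*(-63/8 - 1*823) = -644*(-63/8 - 823) = -644*(-6647/8) = 1070167/2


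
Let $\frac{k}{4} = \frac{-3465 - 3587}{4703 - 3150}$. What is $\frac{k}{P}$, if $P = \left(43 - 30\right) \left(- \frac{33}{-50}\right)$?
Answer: $- \frac{1410400}{666237} \approx -2.117$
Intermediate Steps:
$k = - \frac{28208}{1553}$ ($k = 4 \frac{-3465 - 3587}{4703 - 3150} = 4 \left(- \frac{7052}{1553}\right) = - \frac{28208}{1553} \approx -18.164$)
$P = \frac{429}{50}$ ($P = 13 \left(\left(-33\right) \left(- \frac{1}{50}\right)\right) = 13 \cdot \frac{33}{50} = \frac{429}{50} \approx 8.58$)
$\frac{k}{P} = - \frac{28208}{1553 \cdot \frac{429}{50}} = \left(- \frac{28208}{1553}\right) \frac{50}{429} = - \frac{1410400}{666237}$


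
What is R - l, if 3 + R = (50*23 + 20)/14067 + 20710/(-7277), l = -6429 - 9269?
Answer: 9393828275/598629 ≈ 15692.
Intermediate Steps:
l = -15698
R = -3449767/598629 (R = -3 + ((50*23 + 20)/14067 + 20710/(-7277)) = -3 + ((1150 + 20)*(1/14067) + 20710*(-1/7277)) = -3 + (1170*(1/14067) - 1090/383) = -3 + (130/1563 - 1090/383) = -3 - 1653880/598629 = -3449767/598629 ≈ -5.7628)
R - l = -3449767/598629 - 1*(-15698) = -3449767/598629 + 15698 = 9393828275/598629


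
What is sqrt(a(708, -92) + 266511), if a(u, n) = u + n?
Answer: sqrt(267127) ≈ 516.84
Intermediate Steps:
a(u, n) = n + u
sqrt(a(708, -92) + 266511) = sqrt((-92 + 708) + 266511) = sqrt(616 + 266511) = sqrt(267127)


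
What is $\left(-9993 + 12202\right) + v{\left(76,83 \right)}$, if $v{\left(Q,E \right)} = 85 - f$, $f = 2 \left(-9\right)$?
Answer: $2312$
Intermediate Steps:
$f = -18$
$v{\left(Q,E \right)} = 103$ ($v{\left(Q,E \right)} = 85 - -18 = 85 + 18 = 103$)
$\left(-9993 + 12202\right) + v{\left(76,83 \right)} = \left(-9993 + 12202\right) + 103 = 2209 + 103 = 2312$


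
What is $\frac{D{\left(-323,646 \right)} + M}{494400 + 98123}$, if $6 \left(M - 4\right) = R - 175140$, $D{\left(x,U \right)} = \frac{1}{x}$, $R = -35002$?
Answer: $- \frac{33934060}{574154787} \approx -0.059103$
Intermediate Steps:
$M = - \frac{105059}{3}$ ($M = 4 + \frac{-35002 - 175140}{6} = 4 + \frac{1}{6} \left(-210142\right) = 4 - \frac{105071}{3} = - \frac{105059}{3} \approx -35020.0$)
$\frac{D{\left(-323,646 \right)} + M}{494400 + 98123} = \frac{\frac{1}{-323} - \frac{105059}{3}}{494400 + 98123} = \frac{- \frac{1}{323} - \frac{105059}{3}}{592523} = \left(- \frac{33934060}{969}\right) \frac{1}{592523} = - \frac{33934060}{574154787}$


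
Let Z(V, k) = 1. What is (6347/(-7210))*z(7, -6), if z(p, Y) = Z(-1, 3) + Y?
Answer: 6347/1442 ≈ 4.4015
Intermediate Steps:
z(p, Y) = 1 + Y
(6347/(-7210))*z(7, -6) = (6347/(-7210))*(1 - 6) = (6347*(-1/7210))*(-5) = -6347/7210*(-5) = 6347/1442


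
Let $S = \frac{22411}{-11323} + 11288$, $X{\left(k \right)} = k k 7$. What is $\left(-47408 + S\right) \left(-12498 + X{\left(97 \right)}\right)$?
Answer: $- \frac{1678982646955}{871} \approx -1.9276 \cdot 10^{9}$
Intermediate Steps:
$X{\left(k \right)} = 7 k^{2}$ ($X{\left(k \right)} = k^{2} \cdot 7 = 7 k^{2}$)
$S = \frac{127791613}{11323}$ ($S = 22411 \left(- \frac{1}{11323}\right) + 11288 = - \frac{22411}{11323} + 11288 = \frac{127791613}{11323} \approx 11286.0$)
$\left(-47408 + S\right) \left(-12498 + X{\left(97 \right)}\right) = \left(-47408 + \frac{127791613}{11323}\right) \left(-12498 + 7 \cdot 97^{2}\right) = - \frac{409009171 \left(-12498 + 7 \cdot 9409\right)}{11323} = - \frac{409009171 \left(-12498 + 65863\right)}{11323} = \left(- \frac{409009171}{11323}\right) 53365 = - \frac{1678982646955}{871}$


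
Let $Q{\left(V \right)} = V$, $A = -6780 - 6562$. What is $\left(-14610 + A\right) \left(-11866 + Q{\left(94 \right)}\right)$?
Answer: $329050944$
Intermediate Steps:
$A = -13342$
$\left(-14610 + A\right) \left(-11866 + Q{\left(94 \right)}\right) = \left(-14610 - 13342\right) \left(-11866 + 94\right) = \left(-27952\right) \left(-11772\right) = 329050944$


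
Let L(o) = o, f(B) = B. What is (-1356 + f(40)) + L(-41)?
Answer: -1357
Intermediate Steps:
(-1356 + f(40)) + L(-41) = (-1356 + 40) - 41 = -1316 - 41 = -1357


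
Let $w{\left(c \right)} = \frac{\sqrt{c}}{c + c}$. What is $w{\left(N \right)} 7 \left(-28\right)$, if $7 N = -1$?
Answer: $98 i \sqrt{7} \approx 259.28 i$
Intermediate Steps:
$N = - \frac{1}{7}$ ($N = \frac{1}{7} \left(-1\right) = - \frac{1}{7} \approx -0.14286$)
$w{\left(c \right)} = \frac{1}{2 \sqrt{c}}$ ($w{\left(c \right)} = \frac{\sqrt{c}}{2 c} = \frac{1}{2 c} \sqrt{c} = \frac{1}{2 \sqrt{c}}$)
$w{\left(N \right)} 7 \left(-28\right) = \frac{1}{2 \frac{i \sqrt{7}}{7}} \cdot 7 \left(-28\right) = \frac{\left(-1\right) i \sqrt{7}}{2} \cdot 7 \left(-28\right) = - \frac{i \sqrt{7}}{2} \cdot 7 \left(-28\right) = - \frac{7 i \sqrt{7}}{2} \left(-28\right) = 98 i \sqrt{7}$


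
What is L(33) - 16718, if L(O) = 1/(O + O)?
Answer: -1103387/66 ≈ -16718.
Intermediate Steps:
L(O) = 1/(2*O)
L(33) - 16718 = (½)/33 - 16718 = (½)*(1/33) - 16718 = 1/66 - 16718 = -1103387/66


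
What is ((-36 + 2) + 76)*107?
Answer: 4494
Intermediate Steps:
((-36 + 2) + 76)*107 = (-34 + 76)*107 = 42*107 = 4494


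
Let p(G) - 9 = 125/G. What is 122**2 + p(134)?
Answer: 1995787/134 ≈ 14894.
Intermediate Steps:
p(G) = 9 + 125/G
122**2 + p(134) = 122**2 + (9 + 125/134) = 14884 + (9 + 125*(1/134)) = 14884 + (9 + 125/134) = 14884 + 1331/134 = 1995787/134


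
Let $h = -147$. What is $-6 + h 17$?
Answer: $-2505$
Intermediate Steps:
$-6 + h 17 = -6 - 2499 = -2505$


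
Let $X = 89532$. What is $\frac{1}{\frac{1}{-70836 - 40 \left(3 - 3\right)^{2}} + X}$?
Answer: $\frac{70836}{6342088751} \approx 1.1169 \cdot 10^{-5}$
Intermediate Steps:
$\frac{1}{\frac{1}{-70836 - 40 \left(3 - 3\right)^{2}} + X} = \frac{1}{\frac{1}{-70836 - 40 \left(3 - 3\right)^{2}} + 89532} = \frac{1}{\frac{1}{-70836 - 40 \cdot 0^{2}} + 89532} = \frac{1}{\frac{1}{-70836 - 0} + 89532} = \frac{1}{\frac{1}{-70836 + 0} + 89532} = \frac{1}{\frac{1}{-70836} + 89532} = \frac{1}{- \frac{1}{70836} + 89532} = \frac{1}{\frac{6342088751}{70836}} = \frac{70836}{6342088751}$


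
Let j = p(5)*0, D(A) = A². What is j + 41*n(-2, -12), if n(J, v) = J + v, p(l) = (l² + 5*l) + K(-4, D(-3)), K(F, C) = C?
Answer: -574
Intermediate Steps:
p(l) = 9 + l² + 5*l (p(l) = (l² + 5*l) + (-3)² = (l² + 5*l) + 9 = 9 + l² + 5*l)
j = 0 (j = (9 + 5² + 5*5)*0 = (9 + 25 + 25)*0 = 59*0 = 0)
j + 41*n(-2, -12) = 0 + 41*(-2 - 12) = 0 + 41*(-14) = 0 - 574 = -574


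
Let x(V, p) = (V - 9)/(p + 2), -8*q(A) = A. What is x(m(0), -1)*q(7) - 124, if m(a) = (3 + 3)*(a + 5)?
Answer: -1139/8 ≈ -142.38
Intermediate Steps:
q(A) = -A/8
m(a) = 30 + 6*a (m(a) = 6*(5 + a) = 30 + 6*a)
x(V, p) = (-9 + V)/(2 + p)
x(m(0), -1)*q(7) - 124 = ((-9 + (30 + 6*0))/(2 - 1))*(-⅛*7) - 124 = ((-9 + (30 + 0))/1)*(-7/8) - 124 = (1*(-9 + 30))*(-7/8) - 124 = (1*21)*(-7/8) - 124 = 21*(-7/8) - 124 = -147/8 - 124 = -1139/8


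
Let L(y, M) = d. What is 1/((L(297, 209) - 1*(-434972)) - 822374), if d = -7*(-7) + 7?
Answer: -1/387346 ≈ -2.5817e-6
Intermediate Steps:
d = 56 (d = 49 + 7 = 56)
L(y, M) = 56
1/((L(297, 209) - 1*(-434972)) - 822374) = 1/((56 - 1*(-434972)) - 822374) = 1/((56 + 434972) - 822374) = 1/(435028 - 822374) = 1/(-387346) = -1/387346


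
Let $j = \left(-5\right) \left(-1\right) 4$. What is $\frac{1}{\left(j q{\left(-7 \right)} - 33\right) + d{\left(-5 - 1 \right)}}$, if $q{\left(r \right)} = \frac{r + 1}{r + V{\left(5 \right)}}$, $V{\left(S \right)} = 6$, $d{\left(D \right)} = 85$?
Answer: $\frac{1}{172} \approx 0.005814$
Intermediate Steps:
$j = 20$ ($j = 5 \cdot 4 = 20$)
$q{\left(r \right)} = \frac{1 + r}{6 + r}$ ($q{\left(r \right)} = \frac{r + 1}{r + 6} = \frac{1 + r}{6 + r}$)
$\frac{1}{\left(j q{\left(-7 \right)} - 33\right) + d{\left(-5 - 1 \right)}} = \frac{1}{\left(20 \frac{1 - 7}{6 - 7} - 33\right) + 85} = \frac{1}{\left(20 \frac{1}{-1} \left(-6\right) - 33\right) + 85} = \frac{1}{\left(20 \left(\left(-1\right) \left(-6\right)\right) - 33\right) + 85} = \frac{1}{\left(20 \cdot 6 - 33\right) + 85} = \frac{1}{\left(120 - 33\right) + 85} = \frac{1}{87 + 85} = \frac{1}{172}$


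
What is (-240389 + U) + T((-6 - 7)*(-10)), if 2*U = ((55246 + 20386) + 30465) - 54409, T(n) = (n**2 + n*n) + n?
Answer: -180615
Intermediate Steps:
T(n) = n + 2*n**2 (T(n) = (n**2 + n**2) + n = 2*n**2 + n = n + 2*n**2)
U = 25844 (U = (((55246 + 20386) + 30465) - 54409)/2 = ((75632 + 30465) - 54409)/2 = (106097 - 54409)/2 = (1/2)*51688 = 25844)
(-240389 + U) + T((-6 - 7)*(-10)) = (-240389 + 25844) + ((-6 - 7)*(-10))*(1 + 2*((-6 - 7)*(-10))) = -214545 + (-13*(-10))*(1 + 2*(-13*(-10))) = -214545 + 130*(1 + 2*130) = -214545 + 130*(1 + 260) = -214545 + 130*261 = -214545 + 33930 = -180615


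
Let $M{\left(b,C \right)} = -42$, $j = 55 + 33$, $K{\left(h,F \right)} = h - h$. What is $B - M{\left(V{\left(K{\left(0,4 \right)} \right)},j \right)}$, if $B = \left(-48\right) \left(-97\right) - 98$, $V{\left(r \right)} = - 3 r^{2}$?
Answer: $4600$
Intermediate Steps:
$K{\left(h,F \right)} = 0$
$j = 88$
$B = 4558$ ($B = 4656 - 98 = 4558$)
$B - M{\left(V{\left(K{\left(0,4 \right)} \right)},j \right)} = 4558 - -42 = 4558 + 42 = 4600$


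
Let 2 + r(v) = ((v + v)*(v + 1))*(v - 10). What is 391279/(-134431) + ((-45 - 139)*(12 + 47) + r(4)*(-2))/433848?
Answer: -42787482481/14580655122 ≈ -2.9345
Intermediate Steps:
r(v) = -2 + 2*v*(1 + v)*(-10 + v) (r(v) = -2 + ((v + v)*(v + 1))*(v - 10) = -2 + ((2*v)*(1 + v))*(-10 + v) = -2 + (2*v*(1 + v))*(-10 + v) = -2 + 2*v*(1 + v)*(-10 + v))
391279/(-134431) + ((-45 - 139)*(12 + 47) + r(4)*(-2))/433848 = 391279/(-134431) + ((-45 - 139)*(12 + 47) + (-2 - 20*4 - 18*4² + 2*4³)*(-2))/433848 = 391279*(-1/134431) + (-184*59 + (-2 - 80 - 18*16 + 2*64)*(-2))*(1/433848) = -391279/134431 + (-10856 + (-2 - 80 - 288 + 128)*(-2))*(1/433848) = -391279/134431 + (-10856 - 242*(-2))*(1/433848) = -391279/134431 + (-10856 + 484)*(1/433848) = -391279/134431 - 10372*1/433848 = -391279/134431 - 2593/108462 = -42787482481/14580655122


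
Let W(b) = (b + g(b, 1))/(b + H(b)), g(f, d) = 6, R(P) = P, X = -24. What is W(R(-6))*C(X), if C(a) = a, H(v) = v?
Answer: 0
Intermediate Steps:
W(b) = (6 + b)/(2*b) (W(b) = (b + 6)/(b + b) = (6 + b)/((2*b)) = (6 + b)*(1/(2*b)) = (6 + b)/(2*b))
W(R(-6))*C(X) = ((1/2)*(6 - 6)/(-6))*(-24) = ((1/2)*(-1/6)*0)*(-24) = 0*(-24) = 0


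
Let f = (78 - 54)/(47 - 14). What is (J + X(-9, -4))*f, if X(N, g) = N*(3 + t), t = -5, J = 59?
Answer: 56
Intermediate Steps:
X(N, g) = -2*N (X(N, g) = N*(3 - 5) = N*(-2) = -2*N)
f = 8/11 (f = 24/33 = 24*(1/33) = 8/11 ≈ 0.72727)
(J + X(-9, -4))*f = (59 - 2*(-9))*(8/11) = (59 + 18)*(8/11) = 77*(8/11) = 56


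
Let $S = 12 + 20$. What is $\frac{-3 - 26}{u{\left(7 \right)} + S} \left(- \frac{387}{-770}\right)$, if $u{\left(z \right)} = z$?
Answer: $- \frac{3741}{10010} \approx -0.37373$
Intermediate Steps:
$S = 32$
$\frac{-3 - 26}{u{\left(7 \right)} + S} \left(- \frac{387}{-770}\right) = \frac{-3 - 26}{7 + 32} \left(- \frac{387}{-770}\right) = - \frac{29}{39} \left(\left(-387\right) \left(- \frac{1}{770}\right)\right) = \left(-29\right) \frac{1}{39} \cdot \frac{387}{770} = \left(- \frac{29}{39}\right) \frac{387}{770} = - \frac{3741}{10010}$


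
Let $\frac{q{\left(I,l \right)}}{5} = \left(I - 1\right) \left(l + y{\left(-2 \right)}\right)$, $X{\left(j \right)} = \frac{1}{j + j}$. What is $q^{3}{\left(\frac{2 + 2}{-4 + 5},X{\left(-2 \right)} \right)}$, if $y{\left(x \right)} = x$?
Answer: $- \frac{2460375}{64} \approx -38443.0$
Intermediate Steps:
$X{\left(j \right)} = \frac{1}{2 j}$
$q{\left(I,l \right)} = 5 \left(-1 + I\right) \left(-2 + l\right)$ ($q{\left(I,l \right)} = 5 \left(I - 1\right) \left(l - 2\right) = 5 \left(-1 + I\right) \left(-2 + l\right)$)
$q^{3}{\left(\frac{2 + 2}{-4 + 5},X{\left(-2 \right)} \right)} = \left(10 - 10 \frac{2 + 2}{-4 + 5} - 5 \frac{1}{2 \left(-2\right)} + 5 \frac{2 + 2}{-4 + 5} \frac{1}{2 \left(-2\right)}\right)^{3} = \left(10 - 10 \cdot \frac{4}{1} - 5 \cdot \frac{1}{2} \left(- \frac{1}{2}\right) + 5 \cdot \frac{4}{1} \cdot \frac{1}{2} \left(- \frac{1}{2}\right)\right)^{3} = \left(10 - 10 \cdot 4 \cdot 1 - - \frac{5}{4} + 5 \cdot 4 \cdot 1 \left(- \frac{1}{4}\right)\right)^{3} = \left(10 - 40 + \frac{5}{4} + 5 \cdot 4 \left(- \frac{1}{4}\right)\right)^{3} = \left(10 - 40 + \frac{5}{4} - 5\right)^{3} = \left(- \frac{135}{4}\right)^{3} = - \frac{2460375}{64}$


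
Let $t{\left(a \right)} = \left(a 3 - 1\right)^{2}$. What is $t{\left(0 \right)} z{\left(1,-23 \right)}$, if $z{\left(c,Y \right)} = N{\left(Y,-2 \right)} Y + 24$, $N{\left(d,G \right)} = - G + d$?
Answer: $507$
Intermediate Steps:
$N{\left(d,G \right)} = d - G$
$z{\left(c,Y \right)} = 24 + Y \left(2 + Y\right)$ ($z{\left(c,Y \right)} = \left(Y - -2\right) Y + 24 = \left(Y + 2\right) Y + 24 = \left(2 + Y\right) Y + 24 = Y \left(2 + Y\right) + 24 = 24 + Y \left(2 + Y\right)$)
$t{\left(a \right)} = \left(-1 + 3 a\right)^{2}$ ($t{\left(a \right)} = \left(3 a - 1\right)^{2} = \left(-1 + 3 a\right)^{2}$)
$t{\left(0 \right)} z{\left(1,-23 \right)} = \left(-1 + 3 \cdot 0\right)^{2} \left(24 - 23 \left(2 - 23\right)\right) = \left(-1 + 0\right)^{2} \left(24 - -483\right) = \left(-1\right)^{2} \left(24 + 483\right) = 1 \cdot 507 = 507$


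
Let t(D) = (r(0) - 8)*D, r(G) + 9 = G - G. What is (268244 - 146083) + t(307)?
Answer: 116942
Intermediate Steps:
r(G) = -9 (r(G) = -9 + (G - G) = -9 + 0 = -9)
t(D) = -17*D (t(D) = (-9 - 8)*D = -17*D)
(268244 - 146083) + t(307) = (268244 - 146083) - 17*307 = 122161 - 5219 = 116942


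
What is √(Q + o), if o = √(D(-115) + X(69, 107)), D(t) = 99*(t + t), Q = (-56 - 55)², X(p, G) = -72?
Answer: 3*√(1369 + I*√282) ≈ 111.0 + 0.68078*I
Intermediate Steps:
Q = 12321 (Q = (-111)² = 12321)
D(t) = 198*t (D(t) = 99*(2*t) = 198*t)
o = 9*I*√282 (o = √(198*(-115) - 72) = √(-22770 - 72) = √(-22842) = 9*I*√282 ≈ 151.14*I)
√(Q + o) = √(12321 + 9*I*√282)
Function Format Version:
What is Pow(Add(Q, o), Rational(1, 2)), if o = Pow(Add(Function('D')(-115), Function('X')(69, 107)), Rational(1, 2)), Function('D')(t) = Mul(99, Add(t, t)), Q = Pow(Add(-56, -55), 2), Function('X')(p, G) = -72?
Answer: Mul(3, Pow(Add(1369, Mul(I, Pow(282, Rational(1, 2)))), Rational(1, 2))) ≈ Add(111.00, Mul(0.68078, I))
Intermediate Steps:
Q = 12321 (Q = Pow(-111, 2) = 12321)
Function('D')(t) = Mul(198, t) (Function('D')(t) = Mul(99, Mul(2, t)) = Mul(198, t))
o = Mul(9, I, Pow(282, Rational(1, 2))) (o = Pow(Add(Mul(198, -115), -72), Rational(1, 2)) = Pow(Add(-22770, -72), Rational(1, 2)) = Pow(-22842, Rational(1, 2)) = Mul(9, I, Pow(282, Rational(1, 2))) ≈ Mul(151.14, I))
Pow(Add(Q, o), Rational(1, 2)) = Pow(Add(12321, Mul(9, I, Pow(282, Rational(1, 2)))), Rational(1, 2))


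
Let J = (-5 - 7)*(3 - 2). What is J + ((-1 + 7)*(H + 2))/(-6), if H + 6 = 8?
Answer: -16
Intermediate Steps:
H = 2 (H = -6 + 8 = 2)
J = -12 (J = -12*1 = -12)
J + ((-1 + 7)*(H + 2))/(-6) = -12 + ((-1 + 7)*(2 + 2))/(-6) = -12 + (6*4)*(-1/6) = -12 + 24*(-1/6) = -12 - 4 = -16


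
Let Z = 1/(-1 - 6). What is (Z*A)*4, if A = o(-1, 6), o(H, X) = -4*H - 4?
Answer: 0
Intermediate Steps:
Z = -⅐ (Z = 1/(-7) = -⅐ ≈ -0.14286)
o(H, X) = -4 - 4*H
A = 0 (A = -4 - 4*(-1) = -4 + 4 = 0)
(Z*A)*4 = -⅐*0*4 = 0*4 = 0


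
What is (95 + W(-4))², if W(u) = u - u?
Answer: 9025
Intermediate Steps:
W(u) = 0
(95 + W(-4))² = (95 + 0)² = 95² = 9025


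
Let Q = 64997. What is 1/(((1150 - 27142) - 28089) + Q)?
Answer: 1/10916 ≈ 9.1609e-5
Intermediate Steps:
1/(((1150 - 27142) - 28089) + Q) = 1/(((1150 - 27142) - 28089) + 64997) = 1/((-25992 - 28089) + 64997) = 1/(-54081 + 64997) = 1/10916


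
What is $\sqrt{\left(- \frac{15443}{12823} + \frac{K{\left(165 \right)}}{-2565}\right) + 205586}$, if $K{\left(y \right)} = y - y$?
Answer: $\frac{\sqrt{33804170006205}}{12823} \approx 453.41$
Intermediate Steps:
$K{\left(y \right)} = 0$
$\sqrt{\left(- \frac{15443}{12823} + \frac{K{\left(165 \right)}}{-2565}\right) + 205586} = \sqrt{\left(- \frac{15443}{12823} + \frac{0}{-2565}\right) + 205586} = \sqrt{\left(\left(-15443\right) \frac{1}{12823} + 0 \left(- \frac{1}{2565}\right)\right) + 205586} = \sqrt{\left(- \frac{15443}{12823} + 0\right) + 205586} = \sqrt{- \frac{15443}{12823} + 205586} = \sqrt{\frac{2636213835}{12823}} = \frac{\sqrt{33804170006205}}{12823}$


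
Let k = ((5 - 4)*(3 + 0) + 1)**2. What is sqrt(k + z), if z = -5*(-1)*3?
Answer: sqrt(31) ≈ 5.5678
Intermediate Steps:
k = 16 (k = (1*3 + 1)**2 = (3 + 1)**2 = 4**2 = 16)
z = 15 (z = 5*3 = 15)
sqrt(k + z) = sqrt(16 + 15) = sqrt(31)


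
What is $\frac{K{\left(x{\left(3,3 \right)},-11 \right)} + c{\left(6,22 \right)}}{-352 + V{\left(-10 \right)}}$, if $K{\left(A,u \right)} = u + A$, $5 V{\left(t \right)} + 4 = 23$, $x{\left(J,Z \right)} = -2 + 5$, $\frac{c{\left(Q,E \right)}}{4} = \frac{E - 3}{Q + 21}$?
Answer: $\frac{700}{47007} \approx 0.014891$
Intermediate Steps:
$c{\left(Q,E \right)} = \frac{4 \left(-3 + E\right)}{21 + Q}$ ($c{\left(Q,E \right)} = 4 \frac{E - 3}{Q + 21} = 4 \frac{-3 + E}{21 + Q} = \frac{4 \left(-3 + E\right)}{21 + Q}$)
$x{\left(J,Z \right)} = 3$
$V{\left(t \right)} = \frac{19}{5}$ ($V{\left(t \right)} = - \frac{4}{5} + \frac{1}{5} \cdot 23 = - \frac{4}{5} + \frac{23}{5} = \frac{19}{5}$)
$K{\left(A,u \right)} = A + u$
$\frac{K{\left(x{\left(3,3 \right)},-11 \right)} + c{\left(6,22 \right)}}{-352 + V{\left(-10 \right)}} = \frac{\left(3 - 11\right) + \frac{4 \left(-3 + 22\right)}{21 + 6}}{-352 + \frac{19}{5}} = \frac{-8 + 4 \cdot \frac{1}{27} \cdot 19}{- \frac{1741}{5}} = \left(-8 + 4 \cdot \frac{1}{27} \cdot 19\right) \left(- \frac{5}{1741}\right) = \left(-8 + \frac{76}{27}\right) \left(- \frac{5}{1741}\right) = \left(- \frac{140}{27}\right) \left(- \frac{5}{1741}\right) = \frac{700}{47007}$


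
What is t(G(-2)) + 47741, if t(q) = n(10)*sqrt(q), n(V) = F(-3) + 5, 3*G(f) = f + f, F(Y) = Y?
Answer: 47741 + 4*I*sqrt(3)/3 ≈ 47741.0 + 2.3094*I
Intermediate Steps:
G(f) = 2*f/3 (G(f) = (f + f)/3 = (2*f)/3 = 2*f/3)
n(V) = 2 (n(V) = -3 + 5 = 2)
t(q) = 2*sqrt(q)
t(G(-2)) + 47741 = 2*sqrt((2/3)*(-2)) + 47741 = 2*sqrt(-4/3) + 47741 = 2*(2*I*sqrt(3)/3) + 47741 = 4*I*sqrt(3)/3 + 47741 = 47741 + 4*I*sqrt(3)/3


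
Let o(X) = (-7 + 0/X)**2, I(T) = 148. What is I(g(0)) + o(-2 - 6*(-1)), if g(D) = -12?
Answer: 197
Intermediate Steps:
o(X) = 49 (o(X) = (-7 + 0)**2 = (-7)**2 = 49)
I(g(0)) + o(-2 - 6*(-1)) = 148 + 49 = 197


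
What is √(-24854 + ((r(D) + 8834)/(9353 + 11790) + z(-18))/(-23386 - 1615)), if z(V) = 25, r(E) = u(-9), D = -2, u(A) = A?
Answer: 3*I*√771616990788876101294/528596143 ≈ 157.65*I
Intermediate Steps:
r(E) = -9
√(-24854 + ((r(D) + 8834)/(9353 + 11790) + z(-18))/(-23386 - 1615)) = √(-24854 + ((-9 + 8834)/(9353 + 11790) + 25)/(-23386 - 1615)) = √(-24854 + (8825/21143 + 25)/(-25001)) = √(-24854 + (8825*(1/21143) + 25)*(-1/25001)) = √(-24854 + (8825/21143 + 25)*(-1/25001)) = √(-24854 + (537400/21143)*(-1/25001)) = √(-24854 - 537400/528596143) = √(-13137729075522/528596143) = 3*I*√771616990788876101294/528596143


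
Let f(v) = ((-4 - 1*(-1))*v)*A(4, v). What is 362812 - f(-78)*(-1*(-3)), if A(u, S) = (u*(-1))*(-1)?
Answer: 360004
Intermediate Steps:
A(u, S) = u (A(u, S) = -u*(-1) = u)
f(v) = -12*v (f(v) = ((-4 - 1*(-1))*v)*4 = ((-4 + 1)*v)*4 = -3*v*4 = -12*v)
362812 - f(-78)*(-1*(-3)) = 362812 - (-12*(-78))*(-1*(-3)) = 362812 - 936*3 = 362812 - 1*2808 = 362812 - 2808 = 360004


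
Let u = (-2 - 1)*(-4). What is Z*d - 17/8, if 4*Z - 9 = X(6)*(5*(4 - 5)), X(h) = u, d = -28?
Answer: 2839/8 ≈ 354.88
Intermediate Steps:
u = 12 (u = -3*(-4) = 12)
X(h) = 12
Z = -51/4 (Z = 9/4 + (12*(5*(4 - 5)))/4 = 9/4 + (12*(5*(-1)))/4 = 9/4 + (12*(-5))/4 = 9/4 + (¼)*(-60) = 9/4 - 15 = -51/4 ≈ -12.750)
Z*d - 17/8 = -51/4*(-28) - 17/8 = 357 - 17*⅛ = 357 - 17/8 = 2839/8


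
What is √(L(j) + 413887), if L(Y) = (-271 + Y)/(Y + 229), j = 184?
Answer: 2*√17649063943/413 ≈ 643.34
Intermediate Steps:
L(Y) = (-271 + Y)/(229 + Y)
√(L(j) + 413887) = √((-271 + 184)/(229 + 184) + 413887) = √(-87/413 + 413887) = √(170935244/413) = 2*√17649063943/413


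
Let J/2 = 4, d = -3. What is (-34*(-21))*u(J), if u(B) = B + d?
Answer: 3570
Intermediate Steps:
J = 8 (J = 2*4 = 8)
u(B) = -3 + B (u(B) = B - 3 = -3 + B)
(-34*(-21))*u(J) = (-34*(-21))*(-3 + 8) = 714*5 = 3570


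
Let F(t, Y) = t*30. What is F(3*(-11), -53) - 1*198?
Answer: -1188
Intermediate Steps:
F(t, Y) = 30*t
F(3*(-11), -53) - 1*198 = 30*(3*(-11)) - 1*198 = 30*(-33) - 198 = -990 - 198 = -1188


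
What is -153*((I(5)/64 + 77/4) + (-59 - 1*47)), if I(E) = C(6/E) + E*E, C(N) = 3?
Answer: 211293/16 ≈ 13206.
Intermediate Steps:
I(E) = 3 + E**2 (I(E) = 3 + E*E = 3 + E**2)
-153*((I(5)/64 + 77/4) + (-59 - 1*47)) = -153*(((3 + 5**2)/64 + 77/4) + (-59 - 1*47)) = -153*(((3 + 25)*(1/64) + 77*(1/4)) + (-59 - 47)) = -153*((28*(1/64) + 77/4) - 106) = -153*((7/16 + 77/4) - 106) = -153*(315/16 - 106) = -153*(-1381/16) = 211293/16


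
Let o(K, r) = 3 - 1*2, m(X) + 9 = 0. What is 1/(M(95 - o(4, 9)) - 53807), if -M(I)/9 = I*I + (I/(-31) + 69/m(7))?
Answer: -31/4130276 ≈ -7.5056e-6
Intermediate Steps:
m(X) = -9 (m(X) = -9 + 0 = -9)
o(K, r) = 1 (o(K, r) = 3 - 2 = 1)
M(I) = 69 - 9*I² + 9*I/31 (M(I) = -9*(I*I + (I/(-31) + 69/(-9))) = -9*(I² + (I*(-1/31) + 69*(-⅑))) = -9*(I² + (-I/31 - 23/3)) = -9*(I² + (-23/3 - I/31)) = -9*(-23/3 + I² - I/31) = 69 - 9*I² + 9*I/31)
1/(M(95 - o(4, 9)) - 53807) = 1/((69 - 9*(95 - 1*1)² + 9*(95 - 1*1)/31) - 53807) = 1/((69 - 9*(95 - 1)² + 9*(95 - 1)/31) - 53807) = 1/((69 - 9*94² + (9/31)*94) - 53807) = 1/((69 - 9*8836 + 846/31) - 53807) = 1/((69 - 79524 + 846/31) - 53807) = 1/(-2462259/31 - 53807) = 1/(-4130276/31) = -31/4130276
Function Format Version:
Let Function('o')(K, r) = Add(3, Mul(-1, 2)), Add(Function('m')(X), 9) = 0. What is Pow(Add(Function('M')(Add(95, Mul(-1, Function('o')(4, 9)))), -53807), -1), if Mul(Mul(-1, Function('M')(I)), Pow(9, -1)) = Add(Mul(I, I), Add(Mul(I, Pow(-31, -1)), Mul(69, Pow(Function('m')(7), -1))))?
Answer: Rational(-31, 4130276) ≈ -7.5056e-6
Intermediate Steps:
Function('m')(X) = -9 (Function('m')(X) = Add(-9, 0) = -9)
Function('o')(K, r) = 1 (Function('o')(K, r) = Add(3, -2) = 1)
Function('M')(I) = Add(69, Mul(-9, Pow(I, 2)), Mul(Rational(9, 31), I)) (Function('M')(I) = Mul(-9, Add(Mul(I, I), Add(Mul(I, Pow(-31, -1)), Mul(69, Pow(-9, -1))))) = Mul(-9, Add(Pow(I, 2), Add(Mul(I, Rational(-1, 31)), Mul(69, Rational(-1, 9))))) = Mul(-9, Add(Pow(I, 2), Add(Mul(Rational(-1, 31), I), Rational(-23, 3)))) = Mul(-9, Add(Pow(I, 2), Add(Rational(-23, 3), Mul(Rational(-1, 31), I)))) = Mul(-9, Add(Rational(-23, 3), Pow(I, 2), Mul(Rational(-1, 31), I))) = Add(69, Mul(-9, Pow(I, 2)), Mul(Rational(9, 31), I)))
Pow(Add(Function('M')(Add(95, Mul(-1, Function('o')(4, 9)))), -53807), -1) = Pow(Add(Add(69, Mul(-9, Pow(Add(95, Mul(-1, 1)), 2)), Mul(Rational(9, 31), Add(95, Mul(-1, 1)))), -53807), -1) = Pow(Add(Add(69, Mul(-9, Pow(Add(95, -1), 2)), Mul(Rational(9, 31), Add(95, -1))), -53807), -1) = Pow(Add(Add(69, Mul(-9, Pow(94, 2)), Mul(Rational(9, 31), 94)), -53807), -1) = Pow(Add(Add(69, Mul(-9, 8836), Rational(846, 31)), -53807), -1) = Pow(Add(Add(69, -79524, Rational(846, 31)), -53807), -1) = Pow(Add(Rational(-2462259, 31), -53807), -1) = Pow(Rational(-4130276, 31), -1) = Rational(-31, 4130276)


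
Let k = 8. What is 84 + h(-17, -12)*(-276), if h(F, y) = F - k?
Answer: 6984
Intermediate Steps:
h(F, y) = -8 + F (h(F, y) = F - 1*8 = F - 8 = -8 + F)
84 + h(-17, -12)*(-276) = 84 + (-8 - 17)*(-276) = 84 - 25*(-276) = 84 + 6900 = 6984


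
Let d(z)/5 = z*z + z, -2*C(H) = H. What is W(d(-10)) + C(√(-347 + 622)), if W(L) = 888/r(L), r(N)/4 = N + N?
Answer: 37/150 - 5*√11/2 ≈ -8.0449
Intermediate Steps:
C(H) = -H/2
d(z) = 5*z + 5*z² (d(z) = 5*(z*z + z) = 5*(z² + z) = 5*(z + z²) = 5*z + 5*z²)
r(N) = 8*N (r(N) = 4*(N + N) = 4*(2*N) = 8*N)
W(L) = 111/L (W(L) = 888/((8*L)) = 888*(1/(8*L)) = 111/L)
W(d(-10)) + C(√(-347 + 622)) = 111/((5*(-10)*(1 - 10))) - √(-347 + 622)/2 = 111/((5*(-10)*(-9))) - 5*√11/2 = 111/450 - 5*√11/2 = 111*(1/450) - 5*√11/2 = 37/150 - 5*√11/2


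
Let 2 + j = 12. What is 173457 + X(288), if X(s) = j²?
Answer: 173557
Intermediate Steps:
j = 10 (j = -2 + 12 = 10)
X(s) = 100 (X(s) = 10² = 100)
173457 + X(288) = 173457 + 100 = 173557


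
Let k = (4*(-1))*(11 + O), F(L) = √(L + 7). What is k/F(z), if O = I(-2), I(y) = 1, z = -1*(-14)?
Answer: -16*√21/7 ≈ -10.474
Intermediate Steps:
z = 14
F(L) = √(7 + L)
O = 1
k = -48 (k = (4*(-1))*(11 + 1) = -4*12 = -48)
k/F(z) = -48/√(7 + 14) = -48*√21/21 = -16*√21/7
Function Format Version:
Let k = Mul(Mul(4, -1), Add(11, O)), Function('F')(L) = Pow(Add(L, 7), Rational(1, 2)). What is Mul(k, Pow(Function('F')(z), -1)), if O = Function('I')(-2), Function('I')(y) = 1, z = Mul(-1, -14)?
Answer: Mul(Rational(-16, 7), Pow(21, Rational(1, 2))) ≈ -10.474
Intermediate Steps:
z = 14
Function('F')(L) = Pow(Add(7, L), Rational(1, 2))
O = 1
k = -48 (k = Mul(Mul(4, -1), Add(11, 1)) = Mul(-4, 12) = -48)
Mul(k, Pow(Function('F')(z), -1)) = Mul(-48, Pow(Pow(Add(7, 14), Rational(1, 2)), -1)) = Mul(-48, Pow(Pow(21, Rational(1, 2)), -1)) = Mul(-48, Mul(Rational(1, 21), Pow(21, Rational(1, 2)))) = Mul(Rational(-16, 7), Pow(21, Rational(1, 2)))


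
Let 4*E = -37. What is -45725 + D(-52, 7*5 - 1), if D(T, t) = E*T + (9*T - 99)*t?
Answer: -64522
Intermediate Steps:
E = -37/4 (E = (1/4)*(-37) = -37/4 ≈ -9.2500)
D(T, t) = -37*T/4 + t*(-99 + 9*T) (D(T, t) = -37*T/4 + (9*T - 99)*t = -37*T/4 + (-99 + 9*T)*t = -37*T/4 + t*(-99 + 9*T))
-45725 + D(-52, 7*5 - 1) = -45725 + (-99*(7*5 - 1) - 37/4*(-52) + 9*(-52)*(7*5 - 1)) = -45725 + (-99*(35 - 1) + 481 + 9*(-52)*(35 - 1)) = -45725 + (-99*34 + 481 + 9*(-52)*34) = -45725 + (-3366 + 481 - 15912) = -45725 - 18797 = -64522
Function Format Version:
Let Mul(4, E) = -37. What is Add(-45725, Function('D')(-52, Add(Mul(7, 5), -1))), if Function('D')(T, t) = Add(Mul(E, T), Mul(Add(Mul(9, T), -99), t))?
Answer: -64522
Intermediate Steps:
E = Rational(-37, 4) (E = Mul(Rational(1, 4), -37) = Rational(-37, 4) ≈ -9.2500)
Function('D')(T, t) = Add(Mul(Rational(-37, 4), T), Mul(t, Add(-99, Mul(9, T)))) (Function('D')(T, t) = Add(Mul(Rational(-37, 4), T), Mul(Add(Mul(9, T), -99), t)) = Add(Mul(Rational(-37, 4), T), Mul(Add(-99, Mul(9, T)), t)) = Add(Mul(Rational(-37, 4), T), Mul(t, Add(-99, Mul(9, T)))))
Add(-45725, Function('D')(-52, Add(Mul(7, 5), -1))) = Add(-45725, Add(Mul(-99, Add(Mul(7, 5), -1)), Mul(Rational(-37, 4), -52), Mul(9, -52, Add(Mul(7, 5), -1)))) = Add(-45725, Add(Mul(-99, Add(35, -1)), 481, Mul(9, -52, Add(35, -1)))) = Add(-45725, Add(Mul(-99, 34), 481, Mul(9, -52, 34))) = Add(-45725, Add(-3366, 481, -15912)) = Add(-45725, -18797) = -64522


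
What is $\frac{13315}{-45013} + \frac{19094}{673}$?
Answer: $\frac{850517227}{30293749} \approx 28.076$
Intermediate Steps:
$\frac{13315}{-45013} + \frac{19094}{673} = 13315 \left(- \frac{1}{45013}\right) + 19094 \cdot \frac{1}{673} = - \frac{13315}{45013} + \frac{19094}{673} = \frac{850517227}{30293749}$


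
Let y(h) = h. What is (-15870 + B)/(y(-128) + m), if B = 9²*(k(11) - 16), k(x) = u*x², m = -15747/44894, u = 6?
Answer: -1869386160/5762179 ≈ -324.42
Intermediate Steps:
m = -15747/44894 (m = -15747*1/44894 = -15747/44894 ≈ -0.35076)
k(x) = 6*x²
B = 57510 (B = 9²*(6*11² - 16) = 81*(6*121 - 16) = 81*(726 - 16) = 81*710 = 57510)
(-15870 + B)/(y(-128) + m) = (-15870 + 57510)/(-128 - 15747/44894) = 41640/(-5762179/44894) = 41640*(-44894/5762179) = -1869386160/5762179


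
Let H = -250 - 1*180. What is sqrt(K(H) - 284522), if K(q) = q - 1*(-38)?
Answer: I*sqrt(284914) ≈ 533.77*I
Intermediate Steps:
H = -430 (H = -250 - 180 = -430)
K(q) = 38 + q (K(q) = q + 38 = 38 + q)
sqrt(K(H) - 284522) = sqrt((38 - 430) - 284522) = sqrt(-392 - 284522) = sqrt(-284914) = I*sqrt(284914)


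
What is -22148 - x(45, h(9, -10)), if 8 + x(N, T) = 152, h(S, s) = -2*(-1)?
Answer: -22292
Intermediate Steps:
h(S, s) = 2
x(N, T) = 144 (x(N, T) = -8 + 152 = 144)
-22148 - x(45, h(9, -10)) = -22148 - 1*144 = -22148 - 144 = -22292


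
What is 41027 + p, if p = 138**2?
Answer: 60071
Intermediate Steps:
p = 19044
41027 + p = 41027 + 19044 = 60071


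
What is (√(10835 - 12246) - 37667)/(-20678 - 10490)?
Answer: 37667/31168 - I*√1411/31168 ≈ 1.2085 - 0.0012052*I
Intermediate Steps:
(√(10835 - 12246) - 37667)/(-20678 - 10490) = (√(-1411) - 37667)/(-31168) = (I*√1411 - 37667)*(-1/31168) = (-37667 + I*√1411)*(-1/31168) = 37667/31168 - I*√1411/31168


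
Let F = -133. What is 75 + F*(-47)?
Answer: 6326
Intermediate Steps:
75 + F*(-47) = 75 - 133*(-47) = 75 + 6251 = 6326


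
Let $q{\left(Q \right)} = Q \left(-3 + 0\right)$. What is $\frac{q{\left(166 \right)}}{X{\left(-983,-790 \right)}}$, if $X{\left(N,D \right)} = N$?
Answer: $\frac{498}{983} \approx 0.50661$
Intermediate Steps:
$q{\left(Q \right)} = - 3 Q$ ($q{\left(Q \right)} = Q \left(-3\right) = - 3 Q$)
$\frac{q{\left(166 \right)}}{X{\left(-983,-790 \right)}} = \frac{\left(-3\right) 166}{-983} = \left(-498\right) \left(- \frac{1}{983}\right) = \frac{498}{983}$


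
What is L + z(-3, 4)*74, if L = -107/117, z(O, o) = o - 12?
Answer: -69371/117 ≈ -592.91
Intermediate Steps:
z(O, o) = -12 + o
L = -107/117 (L = -107*1/117 = -107/117 ≈ -0.91453)
L + z(-3, 4)*74 = -107/117 + (-12 + 4)*74 = -107/117 - 8*74 = -107/117 - 592 = -69371/117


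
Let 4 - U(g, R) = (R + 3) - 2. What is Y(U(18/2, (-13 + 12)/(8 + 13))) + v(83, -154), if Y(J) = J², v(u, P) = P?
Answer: -63818/441 ≈ -144.71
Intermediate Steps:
U(g, R) = 3 - R (U(g, R) = 4 - ((R + 3) - 2) = 4 - ((3 + R) - 2) = 4 - (1 + R) = 4 + (-1 - R) = 3 - R)
Y(U(18/2, (-13 + 12)/(8 + 13))) + v(83, -154) = (3 - (-13 + 12)/(8 + 13))² - 154 = (3 - (-1)/21)² - 154 = (3 - 1*(-1/21))² - 154 = (3 + 1/21)² - 154 = (64/21)² - 154 = 4096/441 - 154 = -63818/441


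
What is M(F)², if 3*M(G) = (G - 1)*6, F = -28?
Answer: 3364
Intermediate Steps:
M(G) = -2 + 2*G (M(G) = ((G - 1)*6)/3 = ((-1 + G)*6)/3 = (-6 + 6*G)/3 = -2 + 2*G)
M(F)² = (-2 + 2*(-28))² = (-2 - 56)² = (-58)² = 3364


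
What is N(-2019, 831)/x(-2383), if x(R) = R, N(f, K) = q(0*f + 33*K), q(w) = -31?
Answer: 31/2383 ≈ 0.013009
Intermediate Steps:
N(f, K) = -31
N(-2019, 831)/x(-2383) = -31/(-2383) = -31*(-1/2383) = 31/2383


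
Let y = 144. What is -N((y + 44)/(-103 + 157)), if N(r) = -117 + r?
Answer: 3065/27 ≈ 113.52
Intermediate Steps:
-N((y + 44)/(-103 + 157)) = -(-117 + (144 + 44)/(-103 + 157)) = -(-117 + 188/54) = -(-117 + 188*(1/54)) = -(-117 + 94/27) = -1*(-3065/27) = 3065/27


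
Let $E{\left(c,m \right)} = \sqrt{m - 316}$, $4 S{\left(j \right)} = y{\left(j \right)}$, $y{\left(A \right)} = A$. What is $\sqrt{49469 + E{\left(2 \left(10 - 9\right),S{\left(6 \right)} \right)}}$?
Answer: $\frac{\sqrt{197876 + 2 i \sqrt{1258}}}{2} \approx 222.42 + 0.039867 i$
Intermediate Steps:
$S{\left(j \right)} = \frac{j}{4}$
$E{\left(c,m \right)} = \sqrt{-316 + m}$
$\sqrt{49469 + E{\left(2 \left(10 - 9\right),S{\left(6 \right)} \right)}} = \sqrt{49469 + \sqrt{-316 + \frac{1}{4} \cdot 6}} = \sqrt{49469 + \sqrt{-316 + \frac{3}{2}}} = \sqrt{49469 + \sqrt{- \frac{629}{2}}} = \sqrt{49469 + \frac{i \sqrt{1258}}{2}}$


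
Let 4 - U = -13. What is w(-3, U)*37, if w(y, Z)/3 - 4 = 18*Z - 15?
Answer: 32745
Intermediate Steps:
U = 17 (U = 4 - 1*(-13) = 4 + 13 = 17)
w(y, Z) = -33 + 54*Z (w(y, Z) = 12 + 3*(18*Z - 15) = 12 + 3*(-15 + 18*Z) = 12 + (-45 + 54*Z) = -33 + 54*Z)
w(-3, U)*37 = (-33 + 54*17)*37 = (-33 + 918)*37 = 885*37 = 32745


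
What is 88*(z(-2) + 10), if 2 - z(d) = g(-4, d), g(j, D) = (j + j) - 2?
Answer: 1936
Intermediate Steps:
g(j, D) = -2 + 2*j (g(j, D) = 2*j - 2 = -2 + 2*j)
z(d) = 12 (z(d) = 2 - (-2 + 2*(-4)) = 2 - (-2 - 8) = 2 - 1*(-10) = 2 + 10 = 12)
88*(z(-2) + 10) = 88*(12 + 10) = 88*22 = 1936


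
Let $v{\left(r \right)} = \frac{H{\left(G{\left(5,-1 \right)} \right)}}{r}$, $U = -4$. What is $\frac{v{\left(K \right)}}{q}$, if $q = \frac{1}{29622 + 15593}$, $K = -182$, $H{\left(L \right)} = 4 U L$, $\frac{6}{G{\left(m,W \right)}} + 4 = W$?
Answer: $- \frac{434064}{91} \approx -4769.9$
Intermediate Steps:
$G{\left(m,W \right)} = \frac{6}{-4 + W}$
$H{\left(L \right)} = - 16 L$ ($H{\left(L \right)} = 4 \left(-4\right) L = - 16 L$)
$v{\left(r \right)} = \frac{96}{5 r}$ ($v{\left(r \right)} = \frac{\left(-16\right) \frac{6}{-4 - 1}}{r} = \frac{\left(-16\right) \frac{6}{-5}}{r} = \frac{\left(-16\right) 6 \left(- \frac{1}{5}\right)}{r} = \frac{\left(-16\right) \left(- \frac{6}{5}\right)}{r} = \frac{96}{5 r}$)
$q = \frac{1}{45215} \approx 2.2117 \cdot 10^{-5}$
$\frac{v{\left(K \right)}}{q} = \frac{96}{5 \left(-182\right)} \frac{1}{\frac{1}{45215}} = \frac{96}{5} \left(- \frac{1}{182}\right) 45215 = \left(- \frac{48}{455}\right) 45215 = - \frac{434064}{91}$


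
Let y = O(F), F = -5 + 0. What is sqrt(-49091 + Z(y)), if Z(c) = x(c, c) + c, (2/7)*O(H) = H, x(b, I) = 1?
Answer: I*sqrt(196430)/2 ≈ 221.6*I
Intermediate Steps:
F = -5
O(H) = 7*H/2
y = -35/2 (y = (7/2)*(-5) = -35/2 ≈ -17.500)
Z(c) = 1 + c
sqrt(-49091 + Z(y)) = sqrt(-49091 + (1 - 35/2)) = sqrt(-49091 - 33/2) = sqrt(-98215/2) = I*sqrt(196430)/2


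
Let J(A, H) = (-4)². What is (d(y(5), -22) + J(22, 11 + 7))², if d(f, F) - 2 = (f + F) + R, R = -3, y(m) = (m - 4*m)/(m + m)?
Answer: 289/4 ≈ 72.250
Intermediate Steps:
J(A, H) = 16
y(m) = -3/2 (y(m) = (-3*m)/((2*m)) = (-3*m)*(1/(2*m)) = -3/2)
d(f, F) = -1 + F + f (d(f, F) = 2 + ((f + F) - 3) = 2 + ((F + f) - 3) = 2 + (-3 + F + f) = -1 + F + f)
(d(y(5), -22) + J(22, 11 + 7))² = ((-1 - 22 - 3/2) + 16)² = (-49/2 + 16)² = (-17/2)² = 289/4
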